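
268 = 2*134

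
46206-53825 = -7619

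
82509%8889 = 2508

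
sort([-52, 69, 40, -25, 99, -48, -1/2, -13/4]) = [-52, -48, -25, -13/4, -1/2, 40, 69, 99]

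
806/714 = 1 + 46/357≈1.13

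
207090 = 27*7670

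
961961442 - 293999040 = 667962402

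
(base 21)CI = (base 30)90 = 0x10E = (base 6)1130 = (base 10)270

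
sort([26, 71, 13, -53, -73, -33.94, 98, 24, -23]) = [-73, -53, -33.94, -23, 13, 24, 26, 71, 98]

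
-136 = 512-648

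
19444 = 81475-62031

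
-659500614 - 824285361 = -1483785975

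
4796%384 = 188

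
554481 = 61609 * 9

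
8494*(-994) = -8443036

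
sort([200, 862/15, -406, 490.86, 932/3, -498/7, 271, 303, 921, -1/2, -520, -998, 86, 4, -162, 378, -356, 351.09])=[-998, -520, -406, -356, -162, -498/7, -1/2, 4, 862/15, 86, 200, 271, 303, 932/3, 351.09, 378, 490.86, 921]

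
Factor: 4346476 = 2^2 * 1086619^1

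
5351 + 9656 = 15007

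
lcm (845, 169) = 845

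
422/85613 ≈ 0.00493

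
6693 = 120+6573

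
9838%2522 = 2272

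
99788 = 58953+40835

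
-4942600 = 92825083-97767683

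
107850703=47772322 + 60078381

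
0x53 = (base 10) 83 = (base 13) 65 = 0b1010011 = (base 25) 38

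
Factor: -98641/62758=-1 * 2^(-1) * 31379^(-1) * 98641^1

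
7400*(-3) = -22200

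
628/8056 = 157/2014 ≈ 0.0780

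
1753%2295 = 1753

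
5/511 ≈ 0.00978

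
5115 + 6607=11722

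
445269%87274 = 8899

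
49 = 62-13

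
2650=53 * 50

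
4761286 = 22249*214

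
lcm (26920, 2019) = 80760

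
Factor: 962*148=2^3*13^1*37^2=142376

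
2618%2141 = 477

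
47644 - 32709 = 14935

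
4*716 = 2864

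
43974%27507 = 16467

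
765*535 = 409275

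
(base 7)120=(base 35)1s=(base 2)111111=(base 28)27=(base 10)63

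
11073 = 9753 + 1320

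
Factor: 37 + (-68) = -1 * 31^1 = -31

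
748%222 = 82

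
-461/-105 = 4 + 41/105 ≈ 4.39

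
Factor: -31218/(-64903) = 2^1*3^1*11^2*41^(-1)*43^1*1583^(-1)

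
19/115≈0.165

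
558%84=54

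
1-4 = -3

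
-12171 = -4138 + -8033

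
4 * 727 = 2908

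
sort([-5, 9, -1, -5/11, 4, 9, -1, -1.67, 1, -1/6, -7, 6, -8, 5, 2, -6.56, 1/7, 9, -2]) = [-8, -7, -6.56, -5, -2, -1.67, -1, -1, -5/11, -1/6, 1/7, 1, 2, 4, 5, 6, 9, 9, 9]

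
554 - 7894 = -7340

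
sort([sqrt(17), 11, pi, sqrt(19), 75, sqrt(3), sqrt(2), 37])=[sqrt(2), sqrt(3), pi, sqrt(17), sqrt(19), 11, 37, 75]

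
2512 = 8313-5801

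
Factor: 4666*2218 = 2^2*1109^1*2333^1 = 10349188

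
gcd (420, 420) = 420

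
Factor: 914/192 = 2^(-5) * 3^(-1) * 457^1 = 457/96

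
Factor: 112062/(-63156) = -1 * 2^(-1) * 277^(-1) * 983^1 = -983/554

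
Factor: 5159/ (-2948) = -1*2^ (-2)*7^1 = -7/4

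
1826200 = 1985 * 920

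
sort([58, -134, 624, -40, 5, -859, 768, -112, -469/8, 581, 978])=[-859, -134, -112, -469/8, -40, 5, 58, 581, 624, 768, 978]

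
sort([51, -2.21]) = [-2.21, 51]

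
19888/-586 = -9944/293 ≈ -33.94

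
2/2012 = 1/1006 ≈ 0.000994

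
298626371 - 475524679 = -176898308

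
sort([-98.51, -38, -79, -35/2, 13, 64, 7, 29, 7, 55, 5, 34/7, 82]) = [-98.51, -79, -38, -35/2, 34/7, 5, 7, 7, 13, 29, 55, 64, 82]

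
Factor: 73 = 73^1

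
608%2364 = 608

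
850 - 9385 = -8535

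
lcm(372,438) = 27156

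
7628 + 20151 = 27779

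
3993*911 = 3637623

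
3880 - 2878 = 1002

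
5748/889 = 6+414/889 ≈ 6.47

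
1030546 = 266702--763844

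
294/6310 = 147/3155 ≈ 0.0466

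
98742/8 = 49371/4 = 12342.75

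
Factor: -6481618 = -1 * 2^1 * 11^1 * 13^1 * 131^1 * 173^1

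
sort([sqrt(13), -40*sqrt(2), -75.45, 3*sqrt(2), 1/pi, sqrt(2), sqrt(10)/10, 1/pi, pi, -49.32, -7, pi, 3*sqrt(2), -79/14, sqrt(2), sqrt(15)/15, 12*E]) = [-75.45, -40*sqrt(2), -49.32, -7, -79/14, sqrt(15)/15, sqrt(10)/10, 1/pi, 1/pi, sqrt(2), sqrt(2), pi, pi, sqrt(13), 3*sqrt(2), 3*sqrt(2), 12*E]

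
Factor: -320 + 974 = 2^1 * 3^1 * 109^1 = 654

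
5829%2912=5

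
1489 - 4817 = -3328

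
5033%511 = 434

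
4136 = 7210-3074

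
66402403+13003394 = 79405797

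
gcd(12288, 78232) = 8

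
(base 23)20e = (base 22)24g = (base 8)2060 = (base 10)1072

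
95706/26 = 3681 = 3681.00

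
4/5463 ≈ 0.000732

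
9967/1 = 9967 = 9967.00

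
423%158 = 107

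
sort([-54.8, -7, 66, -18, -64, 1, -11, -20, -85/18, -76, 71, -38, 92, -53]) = [-76, -64, -54.8, -53, -38, -20, -18, -11, -7, -85/18, 1, 66, 71, 92]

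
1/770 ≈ 0.00130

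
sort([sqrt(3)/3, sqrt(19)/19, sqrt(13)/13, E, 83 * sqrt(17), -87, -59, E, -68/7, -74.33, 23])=[-87, -74.33, -59, -68/7, sqrt(19)/19, sqrt(13)/13, sqrt(3)/3, E, E, 23, 83 * sqrt(17)]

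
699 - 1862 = -1163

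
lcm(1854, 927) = 1854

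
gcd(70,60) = 10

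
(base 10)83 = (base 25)38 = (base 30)2n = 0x53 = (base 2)1010011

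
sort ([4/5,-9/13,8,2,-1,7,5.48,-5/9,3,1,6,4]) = [-1,-9/13,-5/9,4/5,1,2,3,4,5.48,6,7,8]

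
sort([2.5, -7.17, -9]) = [-9, -7.17, 2.5]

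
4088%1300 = 188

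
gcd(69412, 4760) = 28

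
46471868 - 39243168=7228700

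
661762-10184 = 651578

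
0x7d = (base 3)11122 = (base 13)98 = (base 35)3k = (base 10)125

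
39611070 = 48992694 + -9381624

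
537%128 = 25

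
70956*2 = 141912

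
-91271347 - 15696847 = -106968194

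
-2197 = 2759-4956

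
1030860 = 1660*621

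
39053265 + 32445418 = 71498683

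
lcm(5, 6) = 30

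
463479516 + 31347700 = 494827216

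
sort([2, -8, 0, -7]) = [-8, -7, 0, 2]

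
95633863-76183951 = 19449912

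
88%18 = 16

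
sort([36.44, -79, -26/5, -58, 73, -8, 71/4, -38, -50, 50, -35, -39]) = [-79, -58, -50, -39, -38, -35, -8, -26/5, 71/4, 36.44, 50, 73]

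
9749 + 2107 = 11856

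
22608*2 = 45216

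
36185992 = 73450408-37264416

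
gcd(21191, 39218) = 1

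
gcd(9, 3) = 3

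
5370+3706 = 9076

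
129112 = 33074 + 96038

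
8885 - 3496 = 5389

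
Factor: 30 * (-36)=-1 * 2^3 * 3^3 * 5^1=-1080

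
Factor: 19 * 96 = 2^5 * 3^1 * 19^1 = 1824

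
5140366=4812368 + 327998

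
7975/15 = 531 + 2/3 ≈ 531.67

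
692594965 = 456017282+236577683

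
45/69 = 15/23 ≈ 0.652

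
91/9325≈0.00976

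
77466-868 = 76598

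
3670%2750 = 920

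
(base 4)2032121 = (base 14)346d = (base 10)9113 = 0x2399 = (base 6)110105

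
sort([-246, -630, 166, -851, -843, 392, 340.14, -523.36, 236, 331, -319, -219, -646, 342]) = [-851, -843, -646, -630, -523.36, -319, -246, -219, 166, 236, 331, 340.14, 342, 392]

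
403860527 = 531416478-127555951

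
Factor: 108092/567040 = 2^(-6)*5^(-1)*61^1 = 61/320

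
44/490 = 22/245 ≈ 0.0898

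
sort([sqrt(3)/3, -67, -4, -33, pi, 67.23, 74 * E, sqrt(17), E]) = [-67, -33, -4, sqrt(3)/3, E, pi, sqrt(17), 67.23, 74 * E]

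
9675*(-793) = -7672275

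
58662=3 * 19554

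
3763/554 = 6 + 439/554 ≈ 6.79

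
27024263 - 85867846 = -58843583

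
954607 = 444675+509932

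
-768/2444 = -192/611 ≈ -0.314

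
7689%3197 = 1295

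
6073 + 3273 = 9346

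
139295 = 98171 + 41124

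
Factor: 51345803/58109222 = 2^(-1)*1031^(-1)*28181^(-1)*51345803^1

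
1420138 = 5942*239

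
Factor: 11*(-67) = -1*11^1*67^1 = -737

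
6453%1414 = 797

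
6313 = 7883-1570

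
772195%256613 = 2356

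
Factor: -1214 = -1 * 2^1 * 607^1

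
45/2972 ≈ 0.0151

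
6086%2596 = 894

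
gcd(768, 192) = 192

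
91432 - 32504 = 58928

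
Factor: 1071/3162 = 2^(-1)*3^1*7^1*31^(-1) = 21/62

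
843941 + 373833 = 1217774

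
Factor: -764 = -1*2^2*191^1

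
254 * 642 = 163068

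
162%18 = 0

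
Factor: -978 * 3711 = -1 * 2^1 * 3^2 * 163^1 * 1237^1 = -3629358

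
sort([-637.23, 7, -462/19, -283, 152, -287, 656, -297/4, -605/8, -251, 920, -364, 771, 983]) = [-637.23, -364, -287, -283, -251, -605/8, -297/4, -462/19, 7, 152, 656, 771, 920, 983]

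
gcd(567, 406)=7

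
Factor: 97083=3^2*7^1*23^1*67^1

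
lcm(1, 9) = 9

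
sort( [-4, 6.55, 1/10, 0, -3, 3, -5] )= [-5, -4, -3, 0, 1/10, 3, 6.55] 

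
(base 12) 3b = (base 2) 101111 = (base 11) 43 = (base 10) 47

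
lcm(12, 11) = 132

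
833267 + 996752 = 1830019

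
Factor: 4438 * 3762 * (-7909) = -1 * 2^2 * 3^2 * 7^1 * 11^2 * 19^1 * 317^1 * 719^1 = -132046734204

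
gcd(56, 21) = 7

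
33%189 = 33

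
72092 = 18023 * 4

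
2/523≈0.00382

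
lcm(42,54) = 378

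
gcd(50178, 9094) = 2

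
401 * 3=1203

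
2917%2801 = 116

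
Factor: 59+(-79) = -1 * 2^2 * 5^1 = -20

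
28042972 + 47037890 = 75080862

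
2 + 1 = 3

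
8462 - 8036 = 426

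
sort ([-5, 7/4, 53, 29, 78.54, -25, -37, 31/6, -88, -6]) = [-88, -37, -25, -6, -5, 7/4, 31/6, 29, 53, 78.54]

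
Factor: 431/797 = 431^1 * 797^(-1) 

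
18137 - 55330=-37193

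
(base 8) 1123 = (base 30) jp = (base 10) 595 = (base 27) m1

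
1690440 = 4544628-2854188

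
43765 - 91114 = -47349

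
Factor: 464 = 2^4*29^1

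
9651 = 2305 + 7346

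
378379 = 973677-595298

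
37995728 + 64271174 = 102266902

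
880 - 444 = 436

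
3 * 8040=24120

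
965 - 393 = 572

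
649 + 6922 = 7571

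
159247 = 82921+76326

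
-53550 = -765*70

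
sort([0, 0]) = [0, 0]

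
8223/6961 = 1 + 1262/6961 ≈ 1.18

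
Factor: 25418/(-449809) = -1*2^1*37^(-1)*71^1*179^1*12157^(-1)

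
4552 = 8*569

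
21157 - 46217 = -25060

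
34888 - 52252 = -17364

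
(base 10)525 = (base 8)1015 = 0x20d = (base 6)2233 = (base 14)297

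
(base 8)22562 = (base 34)89w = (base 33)8qg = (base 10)9586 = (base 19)17aa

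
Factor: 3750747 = 3^1*7^1*11^1*13^1*1249^1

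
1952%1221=731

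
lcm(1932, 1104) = 7728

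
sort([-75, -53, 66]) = [-75, -53, 66]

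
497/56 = 8 + 7/8≈8.88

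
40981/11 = 3725 + 6/11 ≈ 3725.55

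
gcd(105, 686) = 7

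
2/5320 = 1/2660 ≈ 0.000376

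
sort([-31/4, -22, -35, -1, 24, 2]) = [-35, -22, -31/4, -1, 2, 24]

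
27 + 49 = 76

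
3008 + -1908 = 1100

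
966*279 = 269514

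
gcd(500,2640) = 20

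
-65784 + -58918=-124702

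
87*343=29841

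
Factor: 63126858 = 2^1*3^1*23^1*619^1*739^1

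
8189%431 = 0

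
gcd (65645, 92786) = 1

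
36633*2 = 73266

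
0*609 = 0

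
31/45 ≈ 0.689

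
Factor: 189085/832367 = 5^1*13^1*2909^1*832367^ (-1)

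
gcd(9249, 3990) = 3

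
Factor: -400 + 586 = 2^1 * 3^1 * 31^1 = 186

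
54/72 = 3/4 = 0.75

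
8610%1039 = 298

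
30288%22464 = 7824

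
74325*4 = 297300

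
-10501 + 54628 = 44127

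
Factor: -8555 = -1*5^1*29^1*59^1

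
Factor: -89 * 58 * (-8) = 2^4 * 29^1 * 89^1 = 41296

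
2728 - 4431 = -1703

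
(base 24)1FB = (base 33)SN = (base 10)947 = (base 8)1663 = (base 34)RT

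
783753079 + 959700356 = 1743453435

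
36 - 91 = -55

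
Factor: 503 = 503^1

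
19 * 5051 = 95969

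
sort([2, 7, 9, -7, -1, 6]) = [-7, -1, 2, 6, 7, 9]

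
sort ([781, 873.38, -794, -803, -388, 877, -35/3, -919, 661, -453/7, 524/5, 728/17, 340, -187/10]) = [-919, -803, -794, -388, -453/7, -187/10, -35/3, 728/17, 524/5, 340, 661, 781, 873.38, 877]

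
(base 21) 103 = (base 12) 310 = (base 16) 1bc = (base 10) 444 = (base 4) 12330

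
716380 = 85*8428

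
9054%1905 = 1434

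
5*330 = 1650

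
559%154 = 97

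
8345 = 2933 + 5412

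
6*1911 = 11466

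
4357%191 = 155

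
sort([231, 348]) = [231, 348]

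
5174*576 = 2980224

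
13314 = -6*(-2219)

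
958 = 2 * 479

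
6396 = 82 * 78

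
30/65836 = 15/32918 ≈ 0.000456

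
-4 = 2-6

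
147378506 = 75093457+72285049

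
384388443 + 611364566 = 995753009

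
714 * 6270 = 4476780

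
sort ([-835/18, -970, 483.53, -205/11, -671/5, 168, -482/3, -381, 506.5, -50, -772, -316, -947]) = [-970, -947, -772, -381, -316, -482/3, -671/5, -50, -835/18, -205/11, 168, 483.53, 506.5]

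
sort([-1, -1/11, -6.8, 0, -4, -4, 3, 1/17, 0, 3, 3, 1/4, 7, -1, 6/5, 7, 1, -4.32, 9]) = [-6.8, -4.32, -4, -4, -1, -1, -1/11, 0, 0, 1/17, 1/4, 1, 6/5, 3, 3, 3, 7, 7, 9]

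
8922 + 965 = 9887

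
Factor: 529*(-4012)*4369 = -1*2^2*17^2*23^2*59^1*257^1 = -9272538412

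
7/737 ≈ 0.00950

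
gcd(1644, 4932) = 1644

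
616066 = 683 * 902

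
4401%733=3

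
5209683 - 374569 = 4835114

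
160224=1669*96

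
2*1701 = 3402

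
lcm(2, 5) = 10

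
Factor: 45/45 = 1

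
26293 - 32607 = -6314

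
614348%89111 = 79682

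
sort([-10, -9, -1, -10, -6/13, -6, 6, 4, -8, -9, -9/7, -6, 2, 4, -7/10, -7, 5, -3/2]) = [-10, -10, -9, -9, -8, -7, -6, -6, -3/2, -9/7, -1, -7/10, -6/13, 2, 4, 4, 5, 6]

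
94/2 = 47 = 47.00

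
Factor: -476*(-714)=2^3*3^1*7^2*17^2=339864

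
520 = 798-278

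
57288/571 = 100+188/571 ≈ 100.33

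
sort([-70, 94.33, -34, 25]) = [-70, -34, 25, 94.33]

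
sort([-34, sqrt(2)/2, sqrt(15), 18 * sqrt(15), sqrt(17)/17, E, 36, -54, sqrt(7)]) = [-54, -34, sqrt(17)/17, sqrt(2)/2, sqrt(7), E, sqrt(15), 36, 18 * sqrt(15)]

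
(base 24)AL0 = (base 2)1100001111000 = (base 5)200024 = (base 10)6264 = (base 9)8530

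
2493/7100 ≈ 0.351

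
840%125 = 90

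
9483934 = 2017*4702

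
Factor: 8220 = 2^2 * 3^1 * 5^1 * 137^1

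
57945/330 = 3863/22 ≈ 175.59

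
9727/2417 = 4 + 59/2417 ≈ 4.02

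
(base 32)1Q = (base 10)58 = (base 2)111010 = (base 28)22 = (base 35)1N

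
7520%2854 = 1812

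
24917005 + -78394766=-53477761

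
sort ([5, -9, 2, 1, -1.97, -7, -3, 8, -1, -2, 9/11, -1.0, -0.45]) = [-9, -7, -3, -2, -1.97, -1, -1.0, -0.45, 9/11, 1, 2, 5, 8]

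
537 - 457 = 80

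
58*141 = 8178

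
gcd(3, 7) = 1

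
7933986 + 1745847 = 9679833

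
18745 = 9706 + 9039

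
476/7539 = 68/1077 ≈ 0.0631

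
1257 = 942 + 315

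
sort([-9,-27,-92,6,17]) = [-92,-27,-9,6,17]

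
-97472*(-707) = 68912704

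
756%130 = 106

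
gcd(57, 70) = 1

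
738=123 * 6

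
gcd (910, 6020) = 70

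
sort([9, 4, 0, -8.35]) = [-8.35, 0, 4, 9]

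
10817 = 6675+4142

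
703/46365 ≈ 0.0152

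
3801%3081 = 720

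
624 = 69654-69030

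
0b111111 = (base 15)43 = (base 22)2j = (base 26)2b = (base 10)63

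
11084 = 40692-29608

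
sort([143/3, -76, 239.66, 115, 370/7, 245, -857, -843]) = [-857, -843, -76, 143/3, 370/7, 115, 239.66, 245]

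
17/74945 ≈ 0.000227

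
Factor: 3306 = 2^1 * 3^1 * 19^1 * 29^1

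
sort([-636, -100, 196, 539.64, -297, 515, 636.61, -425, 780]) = [-636, -425, -297, -100, 196, 515, 539.64, 636.61, 780]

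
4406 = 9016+-4610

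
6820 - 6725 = 95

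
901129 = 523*1723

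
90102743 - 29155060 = 60947683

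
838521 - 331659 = 506862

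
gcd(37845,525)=15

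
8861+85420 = 94281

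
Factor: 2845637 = 2845637^1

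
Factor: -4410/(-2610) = 7^2*29^(-1) = 49/29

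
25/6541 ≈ 0.00382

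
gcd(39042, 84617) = 1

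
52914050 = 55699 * 950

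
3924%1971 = 1953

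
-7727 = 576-8303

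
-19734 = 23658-43392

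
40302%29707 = 10595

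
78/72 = 13/12 ≈ 1.08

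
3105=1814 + 1291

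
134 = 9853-9719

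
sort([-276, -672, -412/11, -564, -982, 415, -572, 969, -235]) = [-982, -672, -572, -564, -276, -235, -412/11, 415, 969]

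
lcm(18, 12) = 36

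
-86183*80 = -6894640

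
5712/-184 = -31-1/23 ≈ -31.04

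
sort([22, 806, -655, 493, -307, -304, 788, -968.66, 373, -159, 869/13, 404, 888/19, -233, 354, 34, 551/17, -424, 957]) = [-968.66, -655, -424, -307, -304, -233, -159, 22, 551/17, 34, 888/19, 869/13, 354, 373, 404, 493, 788, 806, 957]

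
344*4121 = 1417624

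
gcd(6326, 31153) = 1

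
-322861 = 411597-734458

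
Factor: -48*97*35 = -1*2^4*3^1*5^1*7^1*97^1 = -162960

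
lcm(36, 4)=36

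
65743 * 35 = 2301005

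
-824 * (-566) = 466384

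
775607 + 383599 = 1159206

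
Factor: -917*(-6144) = 2^11*3^1*7^1*131^1 = 5634048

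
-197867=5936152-6134019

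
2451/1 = 2451 = 2451.00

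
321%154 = 13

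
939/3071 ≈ 0.306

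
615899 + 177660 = 793559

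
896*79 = 70784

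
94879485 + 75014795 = 169894280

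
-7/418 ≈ -0.0167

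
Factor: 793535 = 5^1*19^1*8353^1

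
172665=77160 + 95505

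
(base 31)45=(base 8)201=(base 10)129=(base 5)1004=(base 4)2001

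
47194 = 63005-15811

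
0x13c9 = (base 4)1033021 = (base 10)5065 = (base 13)23c8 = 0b1001111001001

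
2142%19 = 14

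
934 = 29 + 905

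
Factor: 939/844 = 2^(-2) * 3^1 * 211^(-1) * 313^1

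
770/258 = 2 + 127/129 ≈ 2.98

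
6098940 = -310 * (-19674) 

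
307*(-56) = -17192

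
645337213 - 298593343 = 346743870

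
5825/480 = 12 + 13/96 ≈ 12.14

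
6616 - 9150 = -2534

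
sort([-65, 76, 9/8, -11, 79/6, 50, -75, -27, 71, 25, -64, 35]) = [-75, -65, -64, -27, -11, 9/8, 79/6, 25, 35, 50, 71, 76]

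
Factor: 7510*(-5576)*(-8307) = 2^4*3^2*5^1*13^1*17^1*41^1*71^1*751^1 = 347861938320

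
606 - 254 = 352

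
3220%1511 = 198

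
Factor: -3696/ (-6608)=3^1*11^1*59^ (-1)=33/59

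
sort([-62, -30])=[-62, -30]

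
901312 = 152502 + 748810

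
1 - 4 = -3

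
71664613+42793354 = 114457967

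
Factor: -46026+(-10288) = -1 * 2^1 * 37^1 * 761^1 = -56314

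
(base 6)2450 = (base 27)mc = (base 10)606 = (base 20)1a6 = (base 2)1001011110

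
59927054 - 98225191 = -38298137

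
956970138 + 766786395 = 1723756533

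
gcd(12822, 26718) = 6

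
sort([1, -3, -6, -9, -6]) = [-9, -6, -6, -3, 1]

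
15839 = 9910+5929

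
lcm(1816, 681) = 5448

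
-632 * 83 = -52456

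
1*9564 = 9564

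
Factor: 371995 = 5^1*13^1*59^1*97^1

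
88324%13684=6220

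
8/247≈0.0324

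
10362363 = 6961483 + 3400880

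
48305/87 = 555 + 20/87 ≈ 555.23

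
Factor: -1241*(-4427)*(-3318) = -1*2^1*3^1*7^1*17^1*19^1*73^1*79^1*233^1 = -18228783426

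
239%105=29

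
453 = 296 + 157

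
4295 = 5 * 859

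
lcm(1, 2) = 2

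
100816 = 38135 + 62681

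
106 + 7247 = 7353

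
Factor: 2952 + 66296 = 2^7*541^1 = 69248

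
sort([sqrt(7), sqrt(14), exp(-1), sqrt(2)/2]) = [exp(-1), sqrt(2)/2, sqrt(7), sqrt(14)]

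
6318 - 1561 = 4757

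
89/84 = 1 + 5/84 ≈ 1.06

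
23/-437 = -1/19 ≈ -0.0526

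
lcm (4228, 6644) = 46508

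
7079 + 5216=12295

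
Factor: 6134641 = 6134641^1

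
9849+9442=19291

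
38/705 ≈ 0.0539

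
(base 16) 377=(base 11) 737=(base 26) 183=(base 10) 887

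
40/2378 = 20/1189 ≈ 0.0168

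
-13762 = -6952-6810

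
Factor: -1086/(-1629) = 2^1 * 3^(-1) = 2/3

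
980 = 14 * 70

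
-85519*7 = -598633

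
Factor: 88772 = 2^2 * 22193^1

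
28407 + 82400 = 110807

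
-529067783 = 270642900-799710683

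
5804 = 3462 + 2342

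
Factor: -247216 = -1 * 2^4 * 15451^1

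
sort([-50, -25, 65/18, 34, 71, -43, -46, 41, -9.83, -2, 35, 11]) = [-50, -46, -43, -25, -9.83, -2, 65/18, 11, 34, 35, 41, 71]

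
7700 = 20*385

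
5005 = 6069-1064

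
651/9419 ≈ 0.0691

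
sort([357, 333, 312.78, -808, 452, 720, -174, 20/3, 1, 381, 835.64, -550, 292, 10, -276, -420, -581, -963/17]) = [-808, -581, -550, -420, -276, -174, -963/17, 1, 20/3, 10, 292, 312.78, 333, 357, 381, 452, 720, 835.64]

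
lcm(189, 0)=0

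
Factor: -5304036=-1*2^2*3^1*442003^1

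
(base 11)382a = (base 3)20211221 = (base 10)4993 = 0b1001110000001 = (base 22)a6l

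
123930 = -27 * (-4590)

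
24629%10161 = 4307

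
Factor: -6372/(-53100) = 3^1*5^(-2) = 3/25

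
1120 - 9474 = -8354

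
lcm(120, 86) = 5160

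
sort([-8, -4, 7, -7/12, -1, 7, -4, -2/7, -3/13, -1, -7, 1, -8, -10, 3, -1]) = [-10, -8, -8, -7, -4, -4, -1, -1, -1, -7/12, -2/7, -3/13, 1, 3, 7, 7]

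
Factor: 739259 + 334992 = 1074251^1 = 1074251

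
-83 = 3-86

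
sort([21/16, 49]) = [21/16, 49]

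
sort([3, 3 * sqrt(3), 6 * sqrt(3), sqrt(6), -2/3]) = [-2/3, sqrt(6), 3, 3 * sqrt(3), 6 * sqrt(3)]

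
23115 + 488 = 23603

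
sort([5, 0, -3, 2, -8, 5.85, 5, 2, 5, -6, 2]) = [-8, -6, -3, 0, 2, 2, 2, 5, 5, 5, 5.85]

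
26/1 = 26 = 26.00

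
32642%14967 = 2708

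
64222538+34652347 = 98874885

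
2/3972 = 1/1986 ≈ 0.000504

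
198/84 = 2 + 5/14 ≈ 2.36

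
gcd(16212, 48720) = 84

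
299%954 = 299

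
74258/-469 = -158 - 156/469 ≈ -158.33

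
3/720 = 1/240 ≈ 0.00417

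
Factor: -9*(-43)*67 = 3^2*43^1*67^1 = 25929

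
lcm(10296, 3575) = 257400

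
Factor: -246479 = -1*103^1*2393^1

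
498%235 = 28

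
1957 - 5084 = -3127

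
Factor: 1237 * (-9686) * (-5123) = 2^1 * 29^1 * 47^1 * 109^1 * 167^1 * 1237^1 = 61381644586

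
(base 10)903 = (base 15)403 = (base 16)387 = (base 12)633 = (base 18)2e3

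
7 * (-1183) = -8281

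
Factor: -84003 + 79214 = -1*4789^1 = -4789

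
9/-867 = -3/289 ≈ -0.0104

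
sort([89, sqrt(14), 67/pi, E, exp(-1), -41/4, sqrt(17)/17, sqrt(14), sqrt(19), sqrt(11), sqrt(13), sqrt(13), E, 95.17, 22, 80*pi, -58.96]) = [-58.96, -41/4, sqrt(17)/17, exp(-1), E, E, sqrt(11), sqrt(13), sqrt(13), sqrt(14), sqrt(14), sqrt(19), 67/pi, 22, 89, 95.17, 80*pi]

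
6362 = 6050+312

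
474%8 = 2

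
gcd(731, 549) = 1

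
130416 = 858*152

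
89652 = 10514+79138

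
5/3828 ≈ 0.00131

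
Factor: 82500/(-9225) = -1 * 2^2 * 3^(-1) * 5^2 * 11^1 * 41^(-1) = -1100/123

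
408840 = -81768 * (-5)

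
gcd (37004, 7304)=44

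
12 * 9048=108576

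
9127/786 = 11 + 481/786 ≈ 11.61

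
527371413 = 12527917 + 514843496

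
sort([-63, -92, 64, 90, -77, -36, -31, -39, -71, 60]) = [-92, -77, -71, -63, -39, -36, -31, 60, 64, 90]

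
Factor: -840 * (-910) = 2^4 * 3^1 * 5^2 * 7^2 * 13^1 = 764400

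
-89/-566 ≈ 0.157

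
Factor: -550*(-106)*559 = 2^2*5^2*11^1*13^1*43^1*53^1 = 32589700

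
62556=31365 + 31191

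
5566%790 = 36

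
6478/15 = 431 + 13/15 ≈ 431.87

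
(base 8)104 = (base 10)68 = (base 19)3b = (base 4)1010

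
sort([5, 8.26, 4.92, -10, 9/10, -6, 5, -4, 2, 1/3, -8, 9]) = [-10, -8, -6, -4, 1/3, 9/10, 2, 4.92, 5, 5, 8.26, 9]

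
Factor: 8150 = 2^1*5^2*163^1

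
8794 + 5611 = 14405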